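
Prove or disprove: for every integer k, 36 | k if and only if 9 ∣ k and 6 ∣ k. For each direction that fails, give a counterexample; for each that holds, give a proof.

(⇒) holds; (⇐) fails.

[⇒] If 36 ∣ k, write k = 36q. Since 36 = 4·9, k = 9·(4q), so 9 ∣ k; and since 36 = 6·6, k = 6·(6q), so 6 ∣ k.

[⇐] This fails: take k = 18. Both 9 ∣ 18 and 6 ∣ 18, yet 18 is not a multiple of 36 (since 18 = 0·36 + 18), so 36 ∤ 18.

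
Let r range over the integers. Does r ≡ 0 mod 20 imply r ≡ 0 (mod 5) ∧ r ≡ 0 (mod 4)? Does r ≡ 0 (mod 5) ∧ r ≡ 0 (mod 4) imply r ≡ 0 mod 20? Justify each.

(⇒) Suppose r ≡ 0 (mod 20); write r = 20j + 0. Since 5 ∣ 20, reducing mod 5 gives r ≡ 0 (mod 5); since 4 ∣ 20, reducing mod 4 gives r ≡ 0 (mod 4).

(⇐) Conversely, if r ≡ 0 (mod 5) and r ≡ 0 (mod 4), then by the Chinese remainder theorem r ≡ 0 (mod 20). This is exactly r ≡ 0 (mod 20).

Equivalent; both directions hold.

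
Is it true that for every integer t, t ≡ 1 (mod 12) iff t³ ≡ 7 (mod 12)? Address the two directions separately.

Neither direction holds.

Forward direction. This fails: take t = 1. Then 1 ≡ 1 (mod 12), but 1³ = 1 ≡ 1 (mod 12), not 7.

Converse. This fails: take t = 7. Then 7³ = 343 ≡ 7 (mod 12), yet 7 ≡ 7 (mod 12), not 1.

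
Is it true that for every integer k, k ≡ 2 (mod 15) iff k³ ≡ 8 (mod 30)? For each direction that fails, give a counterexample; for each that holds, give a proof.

Only the reverse direction holds.

(⇒) This fails: take k = 17. Then 17 ≡ 2 (mod 15), but 17³ = 4913 ≡ 23 (mod 30), not 8.

(⇐) Conversely, the residues r modulo 30 with r³ ≡ 8 (mod 30) are exactly {2}, and each is ≡ 2 (mod 15).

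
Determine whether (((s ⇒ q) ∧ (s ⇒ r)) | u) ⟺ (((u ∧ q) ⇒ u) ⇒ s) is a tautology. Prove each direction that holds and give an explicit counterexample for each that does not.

(⇒) This fails. Under s = F, u = F, r = F, q = F, the left side is true but the right side is false.

(⇐) This fails. Under s = T, u = F, r = F, q = F, the left side is false but the right side is true.

Neither direction holds.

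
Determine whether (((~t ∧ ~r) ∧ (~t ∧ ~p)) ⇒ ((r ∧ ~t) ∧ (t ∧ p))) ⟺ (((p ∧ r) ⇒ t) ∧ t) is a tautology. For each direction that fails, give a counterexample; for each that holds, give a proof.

Only the reverse direction holds.

(⟹) This fails. Under r = T, t = F, p = F, the left side is true but the right side is false.

(⟸) Assume the antecedent. If r is true, the consequent reduces to true regardless of the other variables. If r is false, the antecedent forces (r = F, t = T, p = F) or (r = F, t = T, p = T), and the consequent holds there. Either way the consequent holds.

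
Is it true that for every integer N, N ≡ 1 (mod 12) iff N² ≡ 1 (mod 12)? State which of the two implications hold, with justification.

(⇒) Suppose N ≡ 1 (mod 12). Write N = 12j + 1. Then (12j + 1)² = 144j² + 24j + 1 = 12(12j² + 2j) + 1, so N² ≡ 1 (mod 12).

(⇐) This fails: take N = 5. Then 5² = 25 ≡ 1 (mod 12), yet 5 ≡ 5 (mod 12), not 1.

(⇒) holds; (⇐) fails.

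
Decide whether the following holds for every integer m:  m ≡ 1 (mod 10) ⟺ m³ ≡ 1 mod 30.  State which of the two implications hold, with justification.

(⟸) The residues r modulo 30 with r³ ≡ 1 (mod 30) are exactly {1}, and each is ≡ 1 (mod 10).

(⟹) This fails: take m = 11. Then 11 ≡ 1 (mod 10), but 11³ = 1331 ≡ 11 (mod 30), not 1.

The forward direction fails; the converse holds.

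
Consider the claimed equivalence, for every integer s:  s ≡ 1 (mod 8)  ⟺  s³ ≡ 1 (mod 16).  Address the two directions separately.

Only the converse holds.

[⇐] The residues r modulo 16 with r³ ≡ 1 (mod 16) are exactly {1}, and each is ≡ 1 (mod 8).

[⇒] This fails: take s = 9. Then 9 ≡ 1 (mod 8), but 9³ = 729 ≡ 9 (mod 16), not 1.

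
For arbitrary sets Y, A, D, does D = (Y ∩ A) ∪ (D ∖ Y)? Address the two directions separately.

Both inclusions fail.

(⟹) This inclusion fails. Take Y = {1}, A = ∅, D = {1}; then 1 ∈ D but 1 ∉ (Y ∩ A) ∪ (D ∖ Y).

(⟸) This inclusion fails. Take Y = {1}, A = {1}, D = ∅; then 1 ∈ (Y ∩ A) ∪ (D ∖ Y) but 1 ∉ D.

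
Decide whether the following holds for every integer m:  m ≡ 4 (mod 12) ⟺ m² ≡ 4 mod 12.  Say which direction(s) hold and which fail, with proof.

(⟹) Suppose m ≡ 4 (mod 12). Write m = 12j + 4. Then (12j + 4)² = 144j² + 96j + 16 = 12(12j² + 8j + 1) + 4, so m² ≡ 4 (mod 12).

(⟸) This fails: take m = 2. Then 2² = 4 ≡ 4 (mod 12), yet 2 ≡ 2 (mod 12), not 4.

Only the forward direction holds.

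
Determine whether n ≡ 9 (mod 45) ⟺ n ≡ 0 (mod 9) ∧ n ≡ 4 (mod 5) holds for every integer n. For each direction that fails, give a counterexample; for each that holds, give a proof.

[⇒] Suppose n ≡ 9 (mod 45); write n = 45j + 9. Since 9 ∣ 45, reducing mod 9 gives n ≡ 9 ≡ 0 (mod 9); since 5 ∣ 45, reducing mod 5 gives n ≡ 9 ≡ 4 (mod 5).

[⇐] Conversely, if n ≡ 0 (mod 9) and n ≡ 4 (mod 5), then by the Chinese remainder theorem n ≡ 9 (mod 45). This is exactly n ≡ 9 (mod 45).

Both directions hold; the statement is true.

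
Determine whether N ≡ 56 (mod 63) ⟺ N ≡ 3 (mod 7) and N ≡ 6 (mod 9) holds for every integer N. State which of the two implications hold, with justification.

[⇒] This fails: N = 56 gives 56 ≡ 56 (mod 63) but 56 ≡ 0 (mod 7), so the conjunction on the right does not hold.

[⇐] This fails: N = 24 satisfies both congruences on the right (24 ≡ 3 mod 7 and 24 ≡ 6 mod 9) yet 24 ≡ 24 (mod 63), not 56.

Neither implication holds.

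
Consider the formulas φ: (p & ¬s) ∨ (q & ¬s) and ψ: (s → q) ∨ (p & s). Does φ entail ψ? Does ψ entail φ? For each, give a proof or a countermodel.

[⇒] Assume the antecedent. If p is true, (s → q) ∨ (p & s) reduces to true regardless of the other variables. If p is false, the antecedent forces (p = F, s = F, q = T), and (s → q) ∨ (p & s) holds there. Either way (s → q) ∨ (p & s) holds.

[⇐] This fails. Under p = F, s = F, q = F, the left side is false but the right side is true.

Only the forward direction holds.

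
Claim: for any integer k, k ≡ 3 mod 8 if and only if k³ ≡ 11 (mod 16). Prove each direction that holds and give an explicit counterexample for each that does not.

Only the converse holds.

(⇒) This fails: take k = 11. Then 11 ≡ 3 (mod 8), but 11³ = 1331 ≡ 3 (mod 16), not 11.

(⇐) Conversely, the residues r modulo 16 with r³ ≡ 11 (mod 16) are exactly {3}, and each is ≡ 3 (mod 8).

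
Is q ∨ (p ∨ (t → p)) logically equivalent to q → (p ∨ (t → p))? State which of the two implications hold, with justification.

Both directions fail.

[⇒] This fails. Under t = T, p = F, q = T, the left side is true but the right side is false.

[⇐] This fails. Under t = T, p = F, q = F, the left side is false but the right side is true.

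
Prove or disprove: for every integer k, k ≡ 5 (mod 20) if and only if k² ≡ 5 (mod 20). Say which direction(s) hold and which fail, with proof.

[⇐] This fails: take k = 15. Then 15² = 225 ≡ 5 (mod 20), yet 15 ≡ 15 (mod 20), not 5.

[⇒] Suppose k ≡ 5 (mod 20). Write k = 20j + 5. Then (20j + 5)² = 400j² + 200j + 25 = 20(20j² + 10j + 1) + 5, so k² ≡ 5 (mod 20).

Not equivalent: only (⇒) holds.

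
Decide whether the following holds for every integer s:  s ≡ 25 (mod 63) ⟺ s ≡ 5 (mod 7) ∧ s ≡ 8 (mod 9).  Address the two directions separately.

Neither implication holds.

(⇒) This fails: s = 25 gives 25 ≡ 25 (mod 63) but 25 ≡ 4 (mod 7), so the conjunction on the right does not hold.

(⇐) This fails: s = 26 satisfies both congruences on the right (26 ≡ 5 mod 7 and 26 ≡ 8 mod 9) yet 26 ≡ 26 (mod 63), not 25.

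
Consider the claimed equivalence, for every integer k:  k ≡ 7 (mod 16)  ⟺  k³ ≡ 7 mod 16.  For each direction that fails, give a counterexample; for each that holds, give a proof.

Both implications hold.

(⟹) Suppose k ≡ 7 (mod 16). Write k = 16j + 7. Then (16j + 7)³ = 4096j³ + 5376j² + 2352j + 343 = 16(256j³ + 336j² + 147j + 21) + 7, so k³ ≡ 7 (mod 16).

(⟸) Conversely, suppose k³ ≡ 7 (mod 16). The only residue r in {0, …, 15} with r³ ≡ 7 (mod 16) is r = 7, so k ≡ 7 (mod 16).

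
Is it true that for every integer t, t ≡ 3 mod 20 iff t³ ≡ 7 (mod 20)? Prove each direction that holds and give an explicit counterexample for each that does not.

Equivalent; both directions hold.

(⇒) Suppose t ≡ 3 mod 20. Write t = 20j + 3. Then (20j + 3)³ = 8000j³ + 3600j² + 540j + 27 = 20(400j³ + 180j² + 27j + 1) + 7, so t³ ≡ 7 (mod 20).

(⇐) Conversely, suppose t³ ≡ 7 (mod 20). The only residue r in {0, …, 19} with r³ ≡ 7 (mod 20) is r = 3, so t ≡ 3 (mod 20).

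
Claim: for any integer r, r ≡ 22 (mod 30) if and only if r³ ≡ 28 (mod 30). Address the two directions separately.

Both directions hold.

Converse. Suppose r³ ≡ 28 (mod 30). The only residue r in {0, …, 29} with r³ ≡ 28 (mod 30) is r = 22, so r ≡ 22 (mod 30).

Forward direction. Suppose r ≡ 22 (mod 30). Write r = 30j + 22. Then (30j + 22)³ = 27000j³ + 59400j² + 43560j + 10648 = 30(900j³ + 1980j² + 1452j + 354) + 28, so r³ ≡ 28 (mod 30).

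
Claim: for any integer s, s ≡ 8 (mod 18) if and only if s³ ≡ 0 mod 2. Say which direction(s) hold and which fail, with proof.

(⇒) Suppose s ≡ 8 (mod 18). Then s³ ≡ 8³ = 512 (mod 18), and since 2 ∣ 18, also s³ ≡ 0 (mod 2).

(⇐) This fails: take s = 0. Then 0³ = 0 ≡ 0 (mod 2), yet 0 ≡ 0 (mod 18), not 8.

Only the forward direction holds.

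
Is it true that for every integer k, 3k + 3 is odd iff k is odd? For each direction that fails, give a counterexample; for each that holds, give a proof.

Both directions fail.

[⇒] This fails: k = 2 gives 3k + 3 = 9, which is odd, but 2 is even, not odd.

[⇐] This also fails: k = 1 is odd, but 3k + 3 = 6 is even, not odd.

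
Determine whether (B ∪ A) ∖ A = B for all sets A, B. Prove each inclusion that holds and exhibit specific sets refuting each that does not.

(⟹) Let x ∈ (B ∪ A) ∖ A. Then x ∈ B and x ∉ A, from which x ∈ B.

(⟸) This inclusion fails. Take A = {1}, B = {1}; then 1 ∈ B but 1 ∉ (B ∪ A) ∖ A.

(⊆) holds; (⊇) fails.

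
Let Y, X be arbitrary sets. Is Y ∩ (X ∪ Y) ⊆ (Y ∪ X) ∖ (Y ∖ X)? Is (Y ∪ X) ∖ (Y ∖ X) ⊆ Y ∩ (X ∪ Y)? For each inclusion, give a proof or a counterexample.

Forward inclusion. This inclusion fails. Take Y = {1}, X = ∅; then 1 ∈ Y ∩ (X ∪ Y) but 1 ∉ (Y ∪ X) ∖ (Y ∖ X).

Reverse inclusion. This inclusion fails. Take Y = ∅, X = {1}; then 1 ∈ (Y ∪ X) ∖ (Y ∖ X) but 1 ∉ Y ∩ (X ∪ Y).

Both inclusions fail.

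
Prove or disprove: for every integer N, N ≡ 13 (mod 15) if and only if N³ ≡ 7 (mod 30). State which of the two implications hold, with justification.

The forward direction fails; the converse holds.

[⇒] This fails: take N = 28. Then 28 ≡ 13 (mod 15), but 28³ = 21952 ≡ 22 (mod 30), not 7.

[⇐] Conversely, the residues r modulo 30 with r³ ≡ 7 (mod 30) are exactly {13}, and each is ≡ 13 (mod 15).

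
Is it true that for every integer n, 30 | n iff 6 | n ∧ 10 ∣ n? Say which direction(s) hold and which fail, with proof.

Converse. Suppose 6 ∣ n and 10 ∣ n. Any common multiple of 6 and 10 is a multiple of their lcm; here lcm(6, 10) = 6·10/gcd(6, 10) = 60/2 = 30, so 30 ∣ n.

Forward direction. If 30 ∣ n, write n = 30q. Since 30 = 5·6, n = 6·(5q), so 6 ∣ n; and since 30 = 3·10, n = 10·(3q), so 10 ∣ n.

Both implications hold.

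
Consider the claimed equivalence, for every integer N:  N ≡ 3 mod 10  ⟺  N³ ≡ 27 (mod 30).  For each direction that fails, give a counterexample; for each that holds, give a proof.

[⇒] This fails: take N = 13. Then 13 ≡ 3 (mod 10), but 13³ = 2197 ≡ 7 (mod 30), not 27.

[⇐] Conversely, the residues r modulo 30 with r³ ≡ 27 (mod 30) are exactly {3}, and each is ≡ 3 (mod 10).

Only the converse holds.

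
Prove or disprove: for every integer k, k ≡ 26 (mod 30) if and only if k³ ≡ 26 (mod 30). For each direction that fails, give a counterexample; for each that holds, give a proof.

(⇒) Suppose k ≡ 26 (mod 30). Write k = 30j + 26. Then (30j + 26)³ = 27000j³ + 70200j² + 60840j + 17576 = 30(900j³ + 2340j² + 2028j + 585) + 26, so k³ ≡ 26 (mod 30).

(⇐) Conversely, suppose k³ ≡ 26 (mod 30). The only residue r in {0, …, 29} with r³ ≡ 26 (mod 30) is r = 26, so k ≡ 26 (mod 30).

Both implications hold.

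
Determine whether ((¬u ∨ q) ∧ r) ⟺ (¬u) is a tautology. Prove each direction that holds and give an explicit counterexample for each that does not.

(⇒) This fails. Under u = T, r = T, q = T, the left side is true but the right side is false.

(⇐) This fails. Under u = F, r = F, q = F, the left side is false but the right side is true.

Neither direction holds.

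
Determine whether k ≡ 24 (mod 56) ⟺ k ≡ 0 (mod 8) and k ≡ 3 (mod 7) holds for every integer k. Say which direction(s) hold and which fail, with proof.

(⟹) Suppose k ≡ 24 (mod 56); write k = 56j + 24. Since 8 ∣ 56, reducing mod 8 gives k ≡ 24 ≡ 0 (mod 8); since 7 ∣ 56, reducing mod 7 gives k ≡ 24 ≡ 3 (mod 7).

(⟸) Conversely, if k ≡ 0 (mod 8) and k ≡ 3 (mod 7), then by the Chinese remainder theorem k ≡ 24 (mod 56). This is exactly k ≡ 24 (mod 56).

The biconditional holds.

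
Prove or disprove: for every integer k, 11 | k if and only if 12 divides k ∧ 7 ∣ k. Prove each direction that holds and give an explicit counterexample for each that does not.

(⟹) This fails: take k = 11. Certainly 11 ∣ 11, but 12 ∤ 11.

(⟸) This fails: take k = 84. Both 12 ∣ 84 and 7 ∣ 84, yet 84 is not a multiple of 11 (since 84 = 7·11 + 7), so 11 ∤ 84.

Neither direction holds.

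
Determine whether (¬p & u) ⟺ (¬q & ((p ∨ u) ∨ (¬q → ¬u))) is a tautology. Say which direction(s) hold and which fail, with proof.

(⇒) fails and (⇐) fails.

(⇒) This fails. Under q = T, p = F, u = T, the left side is true but the right side is false.

(⇐) This fails. Under q = F, p = F, u = F, the left side is false but the right side is true.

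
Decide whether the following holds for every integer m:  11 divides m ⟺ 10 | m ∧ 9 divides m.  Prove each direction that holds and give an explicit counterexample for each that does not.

(⟹) This fails: take m = 11. Certainly 11 ∣ 11, but 10 ∤ 11.

(⟸) This fails: take m = 90. Both 10 ∣ 90 and 9 ∣ 90, yet 90 is not a multiple of 11 (since 90 = 8·11 + 2), so 11 ∤ 90.

(⇒) fails and (⇐) fails.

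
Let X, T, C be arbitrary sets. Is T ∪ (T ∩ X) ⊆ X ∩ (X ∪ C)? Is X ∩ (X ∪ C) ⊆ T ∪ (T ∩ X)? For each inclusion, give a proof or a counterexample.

Forward inclusion. This inclusion fails. Take X = ∅, T = {1}, C = ∅; then 1 ∈ T ∪ (T ∩ X) but 1 ∉ X ∩ (X ∪ C).

Reverse inclusion. This inclusion fails. Take X = {1}, T = ∅, C = ∅; then 1 ∈ X ∩ (X ∪ C) but 1 ∉ T ∪ (T ∩ X).

Neither inclusion holds.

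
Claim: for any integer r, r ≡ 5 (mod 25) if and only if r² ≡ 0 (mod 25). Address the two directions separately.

The forward direction holds; the converse fails.

(⟹) Suppose r ≡ 5 (mod 25). Write r = 25j + 5. Then (25j + 5)² = 625j² + 250j + 25 = 25(25j² + 10j + 1) + 0, so r² ≡ 0 (mod 25).

(⟸) This fails: take r = 0. Then 0² = 0 ≡ 0 (mod 25), yet 0 ≡ 0 (mod 25), not 5.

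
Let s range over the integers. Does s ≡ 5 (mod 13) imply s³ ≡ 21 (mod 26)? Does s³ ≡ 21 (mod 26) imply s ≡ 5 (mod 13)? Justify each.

Both directions fail.

(→) This fails: take s = 18. Then 18 ≡ 5 (mod 13), but 18³ = 5832 ≡ 8 (mod 26), not 21.

(←) This fails: take s = 15. Then 15³ = 3375 ≡ 21 (mod 26), yet 15 ≡ 2 (mod 13), not 5.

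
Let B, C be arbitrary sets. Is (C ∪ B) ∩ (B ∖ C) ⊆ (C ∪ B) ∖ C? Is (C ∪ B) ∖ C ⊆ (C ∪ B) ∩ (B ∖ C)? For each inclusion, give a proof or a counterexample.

Reverse inclusion. Let x ∈ (C ∪ B) ∖ C. Then x ∈ B and x ∉ C, from which x ∈ (C ∪ B) ∩ (B ∖ C).

Forward inclusion. Let x ∈ (C ∪ B) ∩ (B ∖ C). Then x ∈ B and x ∉ C, from which x ∈ (C ∪ B) ∖ C.

Both inclusions hold; the sets are equal.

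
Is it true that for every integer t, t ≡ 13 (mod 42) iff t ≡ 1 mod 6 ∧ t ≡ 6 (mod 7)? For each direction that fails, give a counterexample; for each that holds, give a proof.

Both directions hold; the statement is true.

(⇒) Suppose t ≡ 13 (mod 42); write t = 42j + 13. Since 6 ∣ 42, reducing mod 6 gives t ≡ 13 ≡ 1 (mod 6); since 7 ∣ 42, reducing mod 7 gives t ≡ 13 ≡ 6 (mod 7).

(⇐) Conversely, if t ≡ 1 (mod 6) and t ≡ 6 (mod 7), then by the Chinese remainder theorem t ≡ 13 (mod 42). This is exactly t ≡ 13 (mod 42).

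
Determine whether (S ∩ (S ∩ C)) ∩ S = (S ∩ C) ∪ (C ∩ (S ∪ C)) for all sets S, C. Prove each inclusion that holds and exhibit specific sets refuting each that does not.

Forward inclusion. Let x ∈ (S ∩ (S ∩ C)) ∩ S. Then x ∈ S ∩ C, from which x ∈ (S ∩ C) ∪ (C ∩ (S ∪ C)).

Reverse inclusion. This inclusion fails. Take S = ∅, C = {1}; then 1 ∈ (S ∩ C) ∪ (C ∩ (S ∪ C)) but 1 ∉ (S ∩ (S ∩ C)) ∩ S.

The sets are not equal: only the forward inclusion holds.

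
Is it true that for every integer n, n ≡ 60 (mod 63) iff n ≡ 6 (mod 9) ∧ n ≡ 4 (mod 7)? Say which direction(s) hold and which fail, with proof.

Equivalent; both directions hold.

Converse. If n ≡ 6 (mod 9) and n ≡ 4 (mod 7), then by the Chinese remainder theorem n ≡ 60 (mod 63). This is exactly n ≡ 60 (mod 63).

Forward direction. Suppose n ≡ 60 (mod 63); write n = 63j + 60. Since 9 ∣ 63, reducing mod 9 gives n ≡ 60 ≡ 6 (mod 9); since 7 ∣ 63, reducing mod 7 gives n ≡ 60 ≡ 4 (mod 7).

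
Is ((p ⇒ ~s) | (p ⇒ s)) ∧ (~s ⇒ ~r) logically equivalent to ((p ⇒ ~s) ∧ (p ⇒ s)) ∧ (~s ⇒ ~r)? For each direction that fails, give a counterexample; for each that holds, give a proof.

(⟹) This fails. Under s = F, r = F, p = T, the left side is true but the right side is false.

(⟸) Assume the antecedent. If s is true, the consequent reduces to true regardless of the other variables. If s is false, the antecedent forces (s = F, r = F, p = F), and the consequent holds there. Either way the consequent holds.

(⇒) fails; (⇐) holds.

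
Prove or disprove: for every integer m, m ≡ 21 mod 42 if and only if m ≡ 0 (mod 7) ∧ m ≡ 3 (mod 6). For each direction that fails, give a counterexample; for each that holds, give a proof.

(←) If m ≡ 0 (mod 7) and m ≡ 3 (mod 6), then by the Chinese remainder theorem m ≡ 21 (mod 42). This is exactly m ≡ 21 (mod 42).

(→) Suppose m ≡ 21 (mod 42); write m = 42j + 21. Since 7 ∣ 42, reducing mod 7 gives m ≡ 21 ≡ 0 (mod 7); since 6 ∣ 42, reducing mod 6 gives m ≡ 21 ≡ 3 (mod 6).

Equivalent; both directions hold.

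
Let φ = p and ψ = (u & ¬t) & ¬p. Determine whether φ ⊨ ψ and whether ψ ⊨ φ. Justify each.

Neither direction holds.

(→) This fails. Under u = F, p = T, t = F, the left side is true but the right side is false.

(←) This fails. Under u = T, p = F, t = F, the left side is false but the right side is true.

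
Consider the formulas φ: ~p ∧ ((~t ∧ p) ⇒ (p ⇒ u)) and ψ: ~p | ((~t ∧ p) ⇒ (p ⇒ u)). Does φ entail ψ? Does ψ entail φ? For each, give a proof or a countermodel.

The forward direction holds; the converse fails.

[⇒] Assume the antecedent. If t is true, ~p | ((~t ∧ p) ⇒ (p ⇒ u)) reduces to true regardless of the other variables. If t is false, the antecedent forces (t = F, u = F, p = F) or (t = F, u = T, p = F), and ~p | ((~t ∧ p) ⇒ (p ⇒ u)) holds there. Either way ~p | ((~t ∧ p) ⇒ (p ⇒ u)) holds.

[⇐] This fails. Under t = T, u = F, p = T, the left side is false but the right side is true.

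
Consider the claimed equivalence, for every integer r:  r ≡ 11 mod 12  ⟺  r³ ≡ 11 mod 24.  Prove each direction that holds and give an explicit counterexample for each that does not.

(→) This fails: take r = 23. Then 23 ≡ 11 (mod 12), but 23³ = 12167 ≡ 23 (mod 24), not 11.

(←) Conversely, the residues r modulo 24 with r³ ≡ 11 (mod 24) are exactly {11}, and each is ≡ 11 (mod 12).

Only the converse holds.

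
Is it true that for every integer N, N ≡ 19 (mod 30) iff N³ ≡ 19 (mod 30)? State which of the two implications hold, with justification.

Forward direction. Suppose N ≡ 19 (mod 30). Write N = 30j + 19. Then (30j + 19)³ = 27000j³ + 51300j² + 32490j + 6859 = 30(900j³ + 1710j² + 1083j + 228) + 19, so N³ ≡ 19 (mod 30).

Converse. Suppose N³ ≡ 19 (mod 30). The only residue r in {0, …, 29} with r³ ≡ 19 (mod 30) is r = 19, so N ≡ 19 (mod 30).

Both directions hold; the statement is true.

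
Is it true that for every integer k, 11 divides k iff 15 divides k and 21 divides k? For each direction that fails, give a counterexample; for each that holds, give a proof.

(⇒) fails and (⇐) fails.

Forward direction. This fails: take k = 11. Certainly 11 ∣ 11, but 15 ∤ 11.

Converse. This fails: take k = 105. Both 15 ∣ 105 and 21 ∣ 105, yet 105 is not a multiple of 11 (since 105 = 9·11 + 6), so 11 ∤ 105.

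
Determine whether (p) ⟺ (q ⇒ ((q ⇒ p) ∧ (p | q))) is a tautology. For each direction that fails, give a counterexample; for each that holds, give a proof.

(←) This fails. Under q = F, p = F, the left side is false but the right side is true.

(→) Assume the antecedent. If q is true, the antecedent forces (q = T, p = T), and q ⇒ ((q ⇒ p) ∧ (p | q)) holds there. If q is false, q ⇒ ((q ⇒ p) ∧ (p | q)) reduces to true regardless of the other variables. Either way q ⇒ ((q ⇒ p) ∧ (p | q)) holds.

Not equivalent: only (⇒) holds.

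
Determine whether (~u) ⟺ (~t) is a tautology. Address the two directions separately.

Neither direction holds.

Forward direction. This fails. Under u = F, t = T, the left side is true but the right side is false.

Converse. This fails. Under u = T, t = F, the left side is false but the right side is true.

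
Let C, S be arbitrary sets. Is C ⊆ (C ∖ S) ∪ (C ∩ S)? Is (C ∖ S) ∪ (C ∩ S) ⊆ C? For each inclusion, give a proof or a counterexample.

(⊆) Let x ∈ C. Then either x ∈ C and x ∉ S; or x ∈ C ∩ S. In each case x ∈ (C ∖ S) ∪ (C ∩ S), so C ⊆ (C ∖ S) ∪ (C ∩ S).

(⊇) Let x ∈ (C ∖ S) ∪ (C ∩ S). Then either x ∈ C and x ∉ S; or x ∈ C ∩ S. In each case x ∈ C, so (C ∖ S) ∪ (C ∩ S) ⊆ C.

Both inclusions hold.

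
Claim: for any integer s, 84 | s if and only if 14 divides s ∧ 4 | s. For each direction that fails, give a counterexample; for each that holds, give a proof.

(⇒) If 84 ∣ s, write s = 84q. Since 84 = 6·14, s = 14·(6q), so 14 ∣ s; and since 84 = 21·4, s = 4·(21q), so 4 ∣ s.

(⇐) This fails: take s = 28. Both 14 ∣ 28 and 4 ∣ 28, yet 28 is not a multiple of 84 (since 28 = 0·84 + 28), so 84 ∤ 28.

The forward direction holds; the converse fails.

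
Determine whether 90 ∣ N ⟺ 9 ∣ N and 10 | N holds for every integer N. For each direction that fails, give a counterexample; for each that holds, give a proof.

Equivalent; both directions hold.

(←) Suppose 9 ∣ N and 10 ∣ N. Any common multiple of 9 and 10 is a multiple of their lcm; here gcd(9, 10) = 1, so lcm(9, 10) = 9·10 = 90, so 90 ∣ N.

(→) If 90 ∣ N, write N = 90q. Since 90 = 10·9, N = 9·(10q), so 9 ∣ N; and since 90 = 9·10, N = 10·(9q), so 10 ∣ N.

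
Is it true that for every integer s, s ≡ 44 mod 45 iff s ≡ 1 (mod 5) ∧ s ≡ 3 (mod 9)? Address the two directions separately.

(⇒) This fails: s = 44 gives 44 ≡ 44 (mod 45) but 44 ≡ 4 (mod 5), so the conjunction on the right does not hold.

(⇐) This fails: s = 21 satisfies both congruences on the right (21 ≡ 1 mod 5 and 21 ≡ 3 mod 9) yet 21 ≡ 21 (mod 45), not 44.

Neither implication holds.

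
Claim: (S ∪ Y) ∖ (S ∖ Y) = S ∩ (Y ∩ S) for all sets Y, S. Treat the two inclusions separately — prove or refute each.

The sets are not equal: only the reverse inclusion holds.

Forward inclusion. This inclusion fails. Take Y = {1}, S = ∅; then 1 ∈ (S ∪ Y) ∖ (S ∖ Y) but 1 ∉ S ∩ (Y ∩ S).

Reverse inclusion. Let x ∈ S ∩ (Y ∩ S). Then x ∈ Y ∩ S, from which x ∈ (S ∪ Y) ∖ (S ∖ Y).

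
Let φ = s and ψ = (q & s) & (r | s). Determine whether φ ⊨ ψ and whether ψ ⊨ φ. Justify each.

Only the converse holds.

(←) Assume the antecedent. If s is true, s reduces to true regardless of the other variables. If s is false, the antecedent cannot hold. Either way s holds.

(→) This fails. Under s = T, q = F, r = F, the left side is true but the right side is false.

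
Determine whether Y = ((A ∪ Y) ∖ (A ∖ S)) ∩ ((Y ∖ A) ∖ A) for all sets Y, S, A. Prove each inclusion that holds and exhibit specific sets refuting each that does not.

(⊇) Let x ∈ ((A ∪ Y) ∖ (A ∖ S)) ∩ ((Y ∖ A) ∖ A). Then either x ∈ Y and x ∉ S, A; or x ∈ Y ∩ S and x ∉ A. In each case x ∈ Y, so ((A ∪ Y) ∖ (A ∖ S)) ∩ ((Y ∖ A) ∖ A) ⊆ Y.

(⊆) This inclusion fails. Take Y = {1}, S = ∅, A = {1}; then 1 ∈ Y but 1 ∉ ((A ∪ Y) ∖ (A ∖ S)) ∩ ((Y ∖ A) ∖ A).

(⊆) fails; (⊇) holds.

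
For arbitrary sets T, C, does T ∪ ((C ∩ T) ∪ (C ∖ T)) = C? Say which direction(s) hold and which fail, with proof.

Reverse inclusion. Let x ∈ C. Then either x ∈ C and x ∉ T; or x ∈ T ∩ C. In each case x ∈ T ∪ ((C ∩ T) ∪ (C ∖ T)), so C ⊆ T ∪ ((C ∩ T) ∪ (C ∖ T)).

Forward inclusion. This inclusion fails. Take T = {1}, C = ∅; then 1 ∈ T ∪ ((C ∩ T) ∪ (C ∖ T)) but 1 ∉ C.

(⊆) fails; (⊇) holds.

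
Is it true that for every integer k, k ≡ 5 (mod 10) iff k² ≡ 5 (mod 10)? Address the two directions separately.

(→) Suppose k ≡ 5 (mod 10). Write k = 10j + 5. Then (10j + 5)² = 100j² + 100j + 25 = 10(10j² + 10j + 2) + 5, so k² ≡ 5 (mod 10).

(←) Conversely, suppose k² ≡ 5 (mod 10). The only residue r in {0, …, 9} with r² ≡ 5 (mod 10) is r = 5, so k ≡ 5 (mod 10).

The biconditional holds.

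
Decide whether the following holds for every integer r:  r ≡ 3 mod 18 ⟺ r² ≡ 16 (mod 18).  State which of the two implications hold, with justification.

(→) This fails: take r = 3. Then 3 ≡ 3 (mod 18), but 3² = 9 ≡ 9 (mod 18), not 16.

(←) This fails: take r = 4. Then 4² = 16 ≡ 16 (mod 18), yet 4 ≡ 4 (mod 18), not 3.

(⇒) fails and (⇐) fails.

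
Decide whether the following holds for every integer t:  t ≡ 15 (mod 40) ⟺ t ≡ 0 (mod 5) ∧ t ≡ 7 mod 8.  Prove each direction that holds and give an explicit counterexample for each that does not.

Both directions hold; the statement is true.

(⟹) Suppose t ≡ 15 (mod 40); write t = 40j + 15. Since 5 ∣ 40, reducing mod 5 gives t ≡ 15 ≡ 0 (mod 5); since 8 ∣ 40, reducing mod 8 gives t ≡ 15 ≡ 7 (mod 8).

(⟸) Conversely, if t ≡ 0 (mod 5) and t ≡ 7 (mod 8), then by the Chinese remainder theorem t ≡ 15 (mod 40). This is exactly t ≡ 15 (mod 40).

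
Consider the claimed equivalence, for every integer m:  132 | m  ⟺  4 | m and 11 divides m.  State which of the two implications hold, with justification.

(⇒) holds; (⇐) fails.

[⇐] This fails: take m = 44. Both 4 ∣ 44 and 11 ∣ 44, yet 44 is not a multiple of 132 (since 44 = 0·132 + 44), so 132 ∤ 44.

[⇒] If 132 ∣ m, write m = 132q. Since 132 = 33·4, m = 4·(33q), so 4 ∣ m; and since 132 = 12·11, m = 11·(12q), so 11 ∣ m.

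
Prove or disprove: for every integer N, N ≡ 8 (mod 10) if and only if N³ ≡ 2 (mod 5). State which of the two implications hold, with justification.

Only the forward implication holds.

(→) Suppose N ≡ 8 (mod 10). Then N³ ≡ 8³ = 512 (mod 10), and since 5 ∣ 10, also N³ ≡ 2 (mod 5).

(←) This fails: take N = 3. Then 3³ = 27 ≡ 2 (mod 5), yet 3 ≡ 3 (mod 10), not 8.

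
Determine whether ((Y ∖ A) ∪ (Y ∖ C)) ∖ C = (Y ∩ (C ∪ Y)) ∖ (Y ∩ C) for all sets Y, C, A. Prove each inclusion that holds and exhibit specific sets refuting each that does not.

The two sets are equal.

(⊆) Let x ∈ ((Y ∖ A) ∪ (Y ∖ C)) ∖ C. Then either x ∈ Y and x ∉ C, A; or x ∈ Y ∩ A and x ∉ C. In each case x ∈ (Y ∩ (C ∪ Y)) ∖ (Y ∩ C), so ((Y ∖ A) ∪ (Y ∖ C)) ∖ C ⊆ (Y ∩ (C ∪ Y)) ∖ (Y ∩ C).

(⊇) Let x ∈ (Y ∩ (C ∪ Y)) ∖ (Y ∩ C). Then either x ∈ Y and x ∉ C, A; or x ∈ Y ∩ A and x ∉ C. In each case x ∈ ((Y ∖ A) ∪ (Y ∖ C)) ∖ C, so (Y ∩ (C ∪ Y)) ∖ (Y ∩ C) ⊆ ((Y ∖ A) ∪ (Y ∖ C)) ∖ C.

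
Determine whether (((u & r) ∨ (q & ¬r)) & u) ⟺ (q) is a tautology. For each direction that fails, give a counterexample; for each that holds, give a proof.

(→) This fails. Under u = T, r = T, q = F, the left side is true but the right side is false.

(←) This fails. Under u = F, r = F, q = T, the left side is false but the right side is true.

Neither direction holds.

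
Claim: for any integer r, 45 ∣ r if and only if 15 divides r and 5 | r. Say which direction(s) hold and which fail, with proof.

(⟹) If 45 ∣ r, write r = 45q. Since 45 = 3·15, r = 15·(3q), so 15 ∣ r; and since 45 = 9·5, r = 5·(9q), so 5 ∣ r.

(⟸) This fails: take r = 15. Both 15 ∣ 15 and 5 ∣ 15, yet 15 is not a multiple of 45 (since 15 = 0·45 + 15), so 45 ∤ 15.

Only the forward implication holds.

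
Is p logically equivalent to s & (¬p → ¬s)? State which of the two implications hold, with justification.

Only the reverse direction holds.

(→) This fails. Under s = F, p = T, the left side is true but the right side is false.

(←) Assume the antecedent. If s is true, the antecedent forces (s = T, p = T), and p holds there. If s is false, the antecedent cannot hold. Either way p holds.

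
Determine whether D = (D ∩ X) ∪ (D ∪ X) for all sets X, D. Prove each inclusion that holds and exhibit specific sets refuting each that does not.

Only the forward inclusion holds.

(⊆) Let x ∈ D. Then either x ∈ D and x ∉ X; or x ∈ X ∩ D. In each case x ∈ (D ∩ X) ∪ (D ∪ X), so D ⊆ (D ∩ X) ∪ (D ∪ X).

(⊇) This inclusion fails. Take X = {1}, D = ∅; then 1 ∈ (D ∩ X) ∪ (D ∪ X) but 1 ∉ D.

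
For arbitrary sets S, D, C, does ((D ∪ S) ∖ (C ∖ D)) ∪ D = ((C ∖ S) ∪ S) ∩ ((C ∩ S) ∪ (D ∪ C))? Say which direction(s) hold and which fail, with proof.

(⟹) This inclusion fails. Take S = {1}, D = ∅, C = ∅; then 1 ∈ ((D ∪ S) ∖ (C ∖ D)) ∪ D but 1 ∉ ((C ∖ S) ∪ S) ∩ ((C ∩ S) ∪ (D ∪ C)).

(⟸) This inclusion fails. Take S = ∅, D = ∅, C = {1}; then 1 ∈ ((C ∖ S) ∪ S) ∩ ((C ∩ S) ∪ (D ∪ C)) but 1 ∉ ((D ∪ S) ∖ (C ∖ D)) ∪ D.

Both inclusions fail.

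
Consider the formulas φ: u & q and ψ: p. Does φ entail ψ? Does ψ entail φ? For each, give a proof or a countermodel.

Neither implication holds.

(→) This fails. Under u = T, q = T, p = F, the left side is true but the right side is false.

(←) This fails. Under u = F, q = F, p = T, the left side is false but the right side is true.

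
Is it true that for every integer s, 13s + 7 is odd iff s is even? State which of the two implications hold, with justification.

(⇒) Suppose 13s + 7 is odd. Since 13 is odd, 13s and s have the same parity, so 13s + 7 ≡ s + 7 (mod 2). As 7 is odd, 13s + 7 is odd exactly when s is even. Thus s is even.

(⇐) Conversely, suppose s is even; write s = 2j. Then 13s + 7 = 13·(2j) + 7 = 2·13j + 7, which is odd.

Equivalent; both directions hold.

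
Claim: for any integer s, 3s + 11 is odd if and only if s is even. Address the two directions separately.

Forward direction. Suppose 3s + 11 is odd. Since 3 is odd, 3s and s have the same parity, so 3s + 11 ≡ s + 11 (mod 2). As 11 is odd, 3s + 11 is odd exactly when s is even. Thus s is even.

Converse. Suppose s is even; write s = 2j. Then 3s + 11 = 3·(2j) + 11 = 2·3j + 11, which is odd.

Both implications hold.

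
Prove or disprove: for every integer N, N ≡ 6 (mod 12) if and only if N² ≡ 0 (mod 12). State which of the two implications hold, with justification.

Only the forward direction holds.

Converse. This fails: take N = 0. Then 0² = 0 ≡ 0 (mod 12), yet 0 ≡ 0 (mod 12), not 6.

Forward direction. Suppose N ≡ 6 (mod 12). Write N = 12j + 6. Then (12j + 6)² = 144j² + 144j + 36 = 12(12j² + 12j + 3) + 0, so N² ≡ 0 (mod 12).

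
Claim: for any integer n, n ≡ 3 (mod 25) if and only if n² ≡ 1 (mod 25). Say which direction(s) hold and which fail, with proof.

Neither direction holds.

(⟹) This fails: take n = 3. Then 3 ≡ 3 (mod 25), but 3² = 9 ≡ 9 (mod 25), not 1.

(⟸) This fails: take n = 1. Then 1² = 1 ≡ 1 (mod 25), yet 1 ≡ 1 (mod 25), not 3.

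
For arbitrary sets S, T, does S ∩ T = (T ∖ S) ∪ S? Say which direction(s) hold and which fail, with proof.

Forward inclusion. Let x ∈ S ∩ T. Then x ∈ S ∩ T, from which x ∈ (T ∖ S) ∪ S.

Reverse inclusion. This inclusion fails. Take S = {1}, T = ∅; then 1 ∈ (T ∖ S) ∪ S but 1 ∉ S ∩ T.

Only the forward inclusion holds.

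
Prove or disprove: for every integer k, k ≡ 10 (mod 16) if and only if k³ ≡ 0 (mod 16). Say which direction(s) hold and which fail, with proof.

Neither implication holds.

[⇒] This fails: take k = 10. Then 10 ≡ 10 (mod 16), but 10³ = 1000 ≡ 8 (mod 16), not 0.

[⇐] This fails: take k = 0. Then 0³ = 0 ≡ 0 (mod 16), yet 0 ≡ 0 (mod 16), not 10.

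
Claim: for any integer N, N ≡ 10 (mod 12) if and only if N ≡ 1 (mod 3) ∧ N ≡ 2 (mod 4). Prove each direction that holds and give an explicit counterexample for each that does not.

(⟹) Suppose N ≡ 10 (mod 12); write N = 12j + 10. Since 3 ∣ 12, reducing mod 3 gives N ≡ 10 ≡ 1 (mod 3); since 4 ∣ 12, reducing mod 4 gives N ≡ 10 ≡ 2 (mod 4).

(⟸) Conversely, if N ≡ 1 (mod 3) and N ≡ 2 (mod 4), then by the Chinese remainder theorem N ≡ 10 (mod 12). This is exactly N ≡ 10 (mod 12).

The biconditional holds.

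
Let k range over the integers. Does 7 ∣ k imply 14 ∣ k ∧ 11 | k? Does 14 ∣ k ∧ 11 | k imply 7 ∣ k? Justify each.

(⇒) This fails: take k = 7. Certainly 7 ∣ 7, but 14 ∤ 7.

(⇐) Suppose 14 ∣ k and 11 ∣ k. Any common multiple of 14 and 11 is a multiple of their lcm; here gcd(14, 11) = 1, so lcm(14, 11) = 14·11 = 154, so 154 ∣ k. Since 7 ∣ 154, it follows that 7 ∣ k.

The forward direction fails; the converse holds.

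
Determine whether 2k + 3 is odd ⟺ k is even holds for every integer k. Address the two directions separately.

Only the reverse direction holds.

[⇒] This fails: take k = 5. Then 2k + 3 = 13, which is odd, yet k = 5 is odd, not even.

[⇐] Suppose k is even. Since 2 is even, 2k is even for every k, so 2k + 3 has the same parity as 3, which is odd. Hence 2k + 3 is odd.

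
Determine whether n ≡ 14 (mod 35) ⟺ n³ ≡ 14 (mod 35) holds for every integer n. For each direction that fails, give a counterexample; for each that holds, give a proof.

[⇐] Suppose n³ ≡ 14 (mod 35). The only residue r in {0, …, 34} with r³ ≡ 14 (mod 35) is r = 14, so n ≡ 14 (mod 35).

[⇒] Suppose n ≡ 14 (mod 35). Write n = 35j + 14. Then (35j + 14)³ = 42875j³ + 51450j² + 20580j + 2744 = 35(1225j³ + 1470j² + 588j + 78) + 14, so n³ ≡ 14 (mod 35).

Both directions hold; the statement is true.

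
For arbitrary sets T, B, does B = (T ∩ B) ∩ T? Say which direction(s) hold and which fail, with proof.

(⊆) This inclusion fails. Take T = ∅, B = {1}; then 1 ∈ B but 1 ∉ (T ∩ B) ∩ T.

(⊇) Let x ∈ (T ∩ B) ∩ T. Then x ∈ T ∩ B, from which x ∈ B.

(⊆) fails; (⊇) holds.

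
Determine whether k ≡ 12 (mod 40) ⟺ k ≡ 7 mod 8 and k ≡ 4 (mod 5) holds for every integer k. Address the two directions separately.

(⇒) This fails: k = 12 gives 12 ≡ 12 (mod 40) but 12 ≡ 4 (mod 8), so the conjunction on the right does not hold.

(⇐) This fails: k = 39 satisfies both congruences on the right (39 ≡ 7 mod 8 and 39 ≡ 4 mod 5) yet 39 ≡ 39 (mod 40), not 12.

Neither direction holds.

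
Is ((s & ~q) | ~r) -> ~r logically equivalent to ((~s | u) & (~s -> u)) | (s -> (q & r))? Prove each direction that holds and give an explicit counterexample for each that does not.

Forward direction. This fails. Under u = F, r = F, q = F, s = T, the left side is true but the right side is false.

Converse. This fails. Under u = T, r = T, q = F, s = T, the left side is false but the right side is true.

Neither implication holds.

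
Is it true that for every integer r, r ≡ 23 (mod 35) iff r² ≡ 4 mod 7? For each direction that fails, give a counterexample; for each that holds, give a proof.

[⇒] Suppose r ≡ 23 (mod 35). Then r² ≡ 23² = 529 (mod 35), and since 7 ∣ 35, also r² ≡ 4 (mod 7).

[⇐] This fails: take r = 2. Then 2² = 4 ≡ 4 (mod 7), yet 2 ≡ 2 (mod 35), not 23.

(⇒) holds; (⇐) fails.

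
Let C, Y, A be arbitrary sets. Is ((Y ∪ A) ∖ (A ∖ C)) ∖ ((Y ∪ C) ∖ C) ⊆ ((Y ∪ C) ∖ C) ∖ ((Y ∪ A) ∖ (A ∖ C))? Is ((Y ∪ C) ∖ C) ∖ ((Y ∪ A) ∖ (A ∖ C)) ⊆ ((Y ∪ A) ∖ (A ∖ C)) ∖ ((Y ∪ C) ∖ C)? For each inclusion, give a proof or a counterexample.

Neither inclusion holds.

Forward inclusion. This inclusion fails. Take C = {1}, Y = {1}, A = ∅; then 1 ∈ ((Y ∪ A) ∖ (A ∖ C)) ∖ ((Y ∪ C) ∖ C) but 1 ∉ ((Y ∪ C) ∖ C) ∖ ((Y ∪ A) ∖ (A ∖ C)).

Reverse inclusion. This inclusion fails. Take C = ∅, Y = {1}, A = {1}; then 1 ∈ ((Y ∪ C) ∖ C) ∖ ((Y ∪ A) ∖ (A ∖ C)) but 1 ∉ ((Y ∪ A) ∖ (A ∖ C)) ∖ ((Y ∪ C) ∖ C).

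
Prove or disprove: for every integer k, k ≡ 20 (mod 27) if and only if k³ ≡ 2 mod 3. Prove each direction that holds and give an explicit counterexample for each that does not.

The forward direction holds; the converse fails.

(⟸) This fails: take k = 2. Then 2³ = 8 ≡ 2 (mod 3), yet 2 ≡ 2 (mod 27), not 20.

(⟹) Suppose k ≡ 20 (mod 27). Then k³ ≡ 20³ = 8000 (mod 27), and since 3 ∣ 27, also k³ ≡ 2 (mod 3).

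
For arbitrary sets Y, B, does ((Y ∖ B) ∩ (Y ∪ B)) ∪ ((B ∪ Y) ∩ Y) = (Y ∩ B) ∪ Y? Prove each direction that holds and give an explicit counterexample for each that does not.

Both inclusions hold; the sets are equal.

Forward inclusion. Let x ∈ ((Y ∖ B) ∩ (Y ∪ B)) ∪ ((B ∪ Y) ∩ Y). Then either x ∈ Y and x ∉ B; or x ∈ Y ∩ B. In each case x ∈ (Y ∩ B) ∪ Y, so ((Y ∖ B) ∩ (Y ∪ B)) ∪ ((B ∪ Y) ∩ Y) ⊆ (Y ∩ B) ∪ Y.

Reverse inclusion. Let x ∈ (Y ∩ B) ∪ Y. Then either x ∈ Y and x ∉ B; or x ∈ Y ∩ B. In each case x ∈ ((Y ∖ B) ∩ (Y ∪ B)) ∪ ((B ∪ Y) ∩ Y), so (Y ∩ B) ∪ Y ⊆ ((Y ∖ B) ∩ (Y ∪ B)) ∪ ((B ∪ Y) ∩ Y).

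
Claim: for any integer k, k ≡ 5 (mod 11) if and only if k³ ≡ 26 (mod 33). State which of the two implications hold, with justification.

(⟹) This fails: take k = 16. Then 16 ≡ 5 (mod 11), but 16³ = 4096 ≡ 4 (mod 33), not 26.

(⟸) Conversely, the residues r modulo 33 with r³ ≡ 26 (mod 33) are exactly {5}, and each is ≡ 5 (mod 11).

Not equivalent: only (⇐) holds.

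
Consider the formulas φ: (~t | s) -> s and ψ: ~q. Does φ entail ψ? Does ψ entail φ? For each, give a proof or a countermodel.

Neither direction holds.

[⇒] This fails. Under s = T, q = T, t = F, the left side is true but the right side is false.

[⇐] This fails. Under s = F, q = F, t = F, the left side is false but the right side is true.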